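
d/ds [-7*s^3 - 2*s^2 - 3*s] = -21*s^2 - 4*s - 3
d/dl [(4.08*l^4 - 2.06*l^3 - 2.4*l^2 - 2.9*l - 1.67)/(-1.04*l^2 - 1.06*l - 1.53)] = (-8.4864*l^5 - 10.832*l^4 - 20.6024*l^3 + 8.9834*l^2 + 3.8704*l + 2.6668)/(1.0816*l^4 + 2.2048*l^3 + 4.306*l^2 + 3.2436*l + 2.3409)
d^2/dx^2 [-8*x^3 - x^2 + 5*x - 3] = -48*x - 2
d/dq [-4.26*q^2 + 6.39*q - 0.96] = 6.39 - 8.52*q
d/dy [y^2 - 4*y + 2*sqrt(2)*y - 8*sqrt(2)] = 2*y - 4 + 2*sqrt(2)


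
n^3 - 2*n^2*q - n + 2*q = (n - 1)*(n + 1)*(n - 2*q)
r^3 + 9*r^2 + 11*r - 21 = (r - 1)*(r + 3)*(r + 7)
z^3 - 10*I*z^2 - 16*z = z*(z - 8*I)*(z - 2*I)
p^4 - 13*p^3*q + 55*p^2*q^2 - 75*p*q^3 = p*(p - 5*q)^2*(p - 3*q)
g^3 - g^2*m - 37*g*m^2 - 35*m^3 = (g - 7*m)*(g + m)*(g + 5*m)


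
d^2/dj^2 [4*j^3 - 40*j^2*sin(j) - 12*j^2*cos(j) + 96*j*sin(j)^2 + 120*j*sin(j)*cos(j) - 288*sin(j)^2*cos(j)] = 40*j^2*sin(j) + 12*j^2*cos(j) + 48*j*sin(j) - 240*j*sin(2*j) - 160*j*cos(j) + 192*j*cos(2*j) + 24*j - 80*sin(j) + 192*sin(2*j) + 48*cos(j) + 240*cos(2*j) - 648*cos(3*j)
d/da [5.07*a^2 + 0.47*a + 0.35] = 10.14*a + 0.47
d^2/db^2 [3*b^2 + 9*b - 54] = 6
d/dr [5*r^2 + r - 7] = 10*r + 1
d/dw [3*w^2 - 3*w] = 6*w - 3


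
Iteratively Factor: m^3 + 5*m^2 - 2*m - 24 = (m + 4)*(m^2 + m - 6) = (m + 3)*(m + 4)*(m - 2)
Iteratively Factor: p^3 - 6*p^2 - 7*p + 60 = (p - 4)*(p^2 - 2*p - 15) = (p - 4)*(p + 3)*(p - 5)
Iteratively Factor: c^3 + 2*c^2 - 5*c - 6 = (c + 1)*(c^2 + c - 6) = (c - 2)*(c + 1)*(c + 3)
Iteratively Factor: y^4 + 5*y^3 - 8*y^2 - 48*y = (y + 4)*(y^3 + y^2 - 12*y) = (y - 3)*(y + 4)*(y^2 + 4*y) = y*(y - 3)*(y + 4)*(y + 4)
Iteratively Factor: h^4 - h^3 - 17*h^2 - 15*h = (h + 1)*(h^3 - 2*h^2 - 15*h) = h*(h + 1)*(h^2 - 2*h - 15) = h*(h - 5)*(h + 1)*(h + 3)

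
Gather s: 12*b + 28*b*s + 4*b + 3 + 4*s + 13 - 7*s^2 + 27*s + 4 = 16*b - 7*s^2 + s*(28*b + 31) + 20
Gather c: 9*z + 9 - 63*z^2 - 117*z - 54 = -63*z^2 - 108*z - 45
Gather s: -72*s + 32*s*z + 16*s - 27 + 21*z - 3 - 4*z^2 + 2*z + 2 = s*(32*z - 56) - 4*z^2 + 23*z - 28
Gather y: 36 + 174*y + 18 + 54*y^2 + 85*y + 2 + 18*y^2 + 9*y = 72*y^2 + 268*y + 56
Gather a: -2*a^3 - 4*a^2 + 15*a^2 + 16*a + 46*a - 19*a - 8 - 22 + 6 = -2*a^3 + 11*a^2 + 43*a - 24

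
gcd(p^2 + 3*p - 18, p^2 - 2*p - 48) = p + 6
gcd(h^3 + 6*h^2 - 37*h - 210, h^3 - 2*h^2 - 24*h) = h - 6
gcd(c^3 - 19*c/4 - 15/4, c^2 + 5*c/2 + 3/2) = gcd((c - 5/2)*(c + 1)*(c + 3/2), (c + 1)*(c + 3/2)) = c^2 + 5*c/2 + 3/2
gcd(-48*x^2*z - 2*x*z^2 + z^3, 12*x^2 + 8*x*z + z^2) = 6*x + z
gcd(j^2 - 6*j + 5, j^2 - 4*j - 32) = 1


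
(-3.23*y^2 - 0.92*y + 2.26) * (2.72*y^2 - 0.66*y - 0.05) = -8.7856*y^4 - 0.3706*y^3 + 6.9159*y^2 - 1.4456*y - 0.113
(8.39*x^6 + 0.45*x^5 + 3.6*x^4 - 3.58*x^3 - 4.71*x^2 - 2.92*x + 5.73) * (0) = 0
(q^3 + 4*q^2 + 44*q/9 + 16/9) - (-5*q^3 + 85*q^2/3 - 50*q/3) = 6*q^3 - 73*q^2/3 + 194*q/9 + 16/9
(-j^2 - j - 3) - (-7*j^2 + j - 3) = 6*j^2 - 2*j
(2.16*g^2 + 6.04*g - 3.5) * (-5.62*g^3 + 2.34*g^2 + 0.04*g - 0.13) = -12.1392*g^5 - 28.8904*g^4 + 33.89*g^3 - 8.2292*g^2 - 0.9252*g + 0.455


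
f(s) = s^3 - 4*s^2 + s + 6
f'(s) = 3*s^2 - 8*s + 1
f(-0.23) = 5.55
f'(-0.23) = 3.00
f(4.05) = 10.87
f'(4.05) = 17.81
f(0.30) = 5.97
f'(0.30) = -1.13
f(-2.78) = -49.18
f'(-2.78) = 46.43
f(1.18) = 3.25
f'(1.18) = -4.26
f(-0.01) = 5.99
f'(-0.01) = 1.08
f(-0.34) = 5.16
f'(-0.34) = 4.07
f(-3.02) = -61.05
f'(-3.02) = 52.52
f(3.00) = 0.00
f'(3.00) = 4.00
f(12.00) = 1170.00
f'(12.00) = 337.00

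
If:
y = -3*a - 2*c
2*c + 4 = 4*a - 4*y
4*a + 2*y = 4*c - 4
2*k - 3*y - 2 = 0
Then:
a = 2/29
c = 14/29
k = -22/29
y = -34/29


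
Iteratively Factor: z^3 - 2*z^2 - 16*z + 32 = (z - 2)*(z^2 - 16) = (z - 4)*(z - 2)*(z + 4)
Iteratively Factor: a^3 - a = (a - 1)*(a^2 + a) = a*(a - 1)*(a + 1)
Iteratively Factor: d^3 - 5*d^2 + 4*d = (d - 4)*(d^2 - d) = (d - 4)*(d - 1)*(d)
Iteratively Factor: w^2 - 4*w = (w)*(w - 4)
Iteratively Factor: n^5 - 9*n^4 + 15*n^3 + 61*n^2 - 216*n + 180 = (n - 2)*(n^4 - 7*n^3 + n^2 + 63*n - 90) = (n - 2)^2*(n^3 - 5*n^2 - 9*n + 45) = (n - 3)*(n - 2)^2*(n^2 - 2*n - 15) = (n - 3)*(n - 2)^2*(n + 3)*(n - 5)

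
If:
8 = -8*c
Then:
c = -1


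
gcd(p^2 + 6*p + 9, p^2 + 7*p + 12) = p + 3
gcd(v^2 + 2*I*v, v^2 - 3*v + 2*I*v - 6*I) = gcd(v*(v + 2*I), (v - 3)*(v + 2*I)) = v + 2*I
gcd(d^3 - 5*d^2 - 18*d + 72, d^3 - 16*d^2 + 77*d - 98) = 1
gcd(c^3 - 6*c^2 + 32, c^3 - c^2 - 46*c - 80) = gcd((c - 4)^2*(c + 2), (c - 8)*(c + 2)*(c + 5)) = c + 2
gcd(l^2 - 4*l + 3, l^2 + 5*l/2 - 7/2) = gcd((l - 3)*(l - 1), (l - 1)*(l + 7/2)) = l - 1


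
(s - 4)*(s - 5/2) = s^2 - 13*s/2 + 10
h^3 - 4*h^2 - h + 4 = (h - 4)*(h - 1)*(h + 1)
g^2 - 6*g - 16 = (g - 8)*(g + 2)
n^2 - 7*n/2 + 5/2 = (n - 5/2)*(n - 1)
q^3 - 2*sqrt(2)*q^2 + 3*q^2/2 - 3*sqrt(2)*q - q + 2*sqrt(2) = (q - 1/2)*(q + 2)*(q - 2*sqrt(2))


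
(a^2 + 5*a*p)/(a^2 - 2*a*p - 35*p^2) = a/(a - 7*p)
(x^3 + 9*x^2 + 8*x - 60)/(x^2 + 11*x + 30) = x - 2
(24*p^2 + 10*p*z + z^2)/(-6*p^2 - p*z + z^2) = (24*p^2 + 10*p*z + z^2)/(-6*p^2 - p*z + z^2)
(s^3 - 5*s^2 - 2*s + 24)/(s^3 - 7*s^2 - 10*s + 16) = (s^2 - 7*s + 12)/(s^2 - 9*s + 8)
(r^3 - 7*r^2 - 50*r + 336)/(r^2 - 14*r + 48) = r + 7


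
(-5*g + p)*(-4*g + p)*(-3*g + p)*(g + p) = -60*g^4 - 13*g^3*p + 35*g^2*p^2 - 11*g*p^3 + p^4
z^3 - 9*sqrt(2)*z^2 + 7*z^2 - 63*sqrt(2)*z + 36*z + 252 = (z + 7)*(z - 6*sqrt(2))*(z - 3*sqrt(2))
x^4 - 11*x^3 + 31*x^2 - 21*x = x*(x - 7)*(x - 3)*(x - 1)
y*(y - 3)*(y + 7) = y^3 + 4*y^2 - 21*y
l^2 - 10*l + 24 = (l - 6)*(l - 4)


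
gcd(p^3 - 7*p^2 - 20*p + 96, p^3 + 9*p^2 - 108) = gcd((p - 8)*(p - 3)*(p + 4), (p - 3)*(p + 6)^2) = p - 3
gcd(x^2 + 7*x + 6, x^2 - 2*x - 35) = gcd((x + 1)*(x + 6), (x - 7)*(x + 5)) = 1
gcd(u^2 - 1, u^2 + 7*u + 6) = u + 1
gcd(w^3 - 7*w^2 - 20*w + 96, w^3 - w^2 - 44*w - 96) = w^2 - 4*w - 32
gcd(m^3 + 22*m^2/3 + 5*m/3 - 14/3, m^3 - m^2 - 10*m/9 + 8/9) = m^2 + m/3 - 2/3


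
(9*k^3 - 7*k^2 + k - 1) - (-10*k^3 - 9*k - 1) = 19*k^3 - 7*k^2 + 10*k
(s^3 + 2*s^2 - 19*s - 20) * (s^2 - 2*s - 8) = s^5 - 31*s^3 + 2*s^2 + 192*s + 160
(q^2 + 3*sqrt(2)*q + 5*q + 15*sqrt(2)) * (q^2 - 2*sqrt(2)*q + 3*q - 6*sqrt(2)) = q^4 + sqrt(2)*q^3 + 8*q^3 + 3*q^2 + 8*sqrt(2)*q^2 - 96*q + 15*sqrt(2)*q - 180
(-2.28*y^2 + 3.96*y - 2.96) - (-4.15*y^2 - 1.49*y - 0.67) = 1.87*y^2 + 5.45*y - 2.29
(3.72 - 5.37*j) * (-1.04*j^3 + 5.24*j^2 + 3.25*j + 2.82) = 5.5848*j^4 - 32.0076*j^3 + 2.0403*j^2 - 3.0534*j + 10.4904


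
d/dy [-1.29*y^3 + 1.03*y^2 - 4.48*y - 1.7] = -3.87*y^2 + 2.06*y - 4.48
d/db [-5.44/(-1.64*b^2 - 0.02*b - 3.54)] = (-17.8432*b - 0.1088)/(1.64*b^2 + 0.02*b + 3.54)^2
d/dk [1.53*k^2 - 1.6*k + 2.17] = 3.06*k - 1.6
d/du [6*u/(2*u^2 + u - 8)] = 6*(2*u^2 - u*(4*u + 1) + u - 8)/(2*u^2 + u - 8)^2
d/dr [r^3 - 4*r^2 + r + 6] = 3*r^2 - 8*r + 1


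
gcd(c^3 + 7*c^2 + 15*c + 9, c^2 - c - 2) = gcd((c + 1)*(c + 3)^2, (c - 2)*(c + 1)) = c + 1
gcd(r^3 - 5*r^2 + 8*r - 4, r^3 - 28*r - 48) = 1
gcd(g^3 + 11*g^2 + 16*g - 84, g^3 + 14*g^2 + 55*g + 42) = g^2 + 13*g + 42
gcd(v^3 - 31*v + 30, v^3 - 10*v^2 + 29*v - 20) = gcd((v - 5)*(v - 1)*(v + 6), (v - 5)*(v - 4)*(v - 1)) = v^2 - 6*v + 5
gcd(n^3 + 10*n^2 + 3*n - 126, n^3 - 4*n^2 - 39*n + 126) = n^2 + 3*n - 18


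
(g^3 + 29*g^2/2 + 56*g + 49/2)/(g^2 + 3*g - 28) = (2*g^2 + 15*g + 7)/(2*(g - 4))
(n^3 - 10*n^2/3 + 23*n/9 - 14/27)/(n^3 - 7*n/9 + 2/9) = (n - 7/3)/(n + 1)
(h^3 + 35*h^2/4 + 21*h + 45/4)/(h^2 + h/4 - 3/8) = 2*(h^2 + 8*h + 15)/(2*h - 1)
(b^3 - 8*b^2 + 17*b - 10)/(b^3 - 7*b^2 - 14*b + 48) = (b^2 - 6*b + 5)/(b^2 - 5*b - 24)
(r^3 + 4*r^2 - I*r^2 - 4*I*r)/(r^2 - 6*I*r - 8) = r*(r^2 + r*(4 - I) - 4*I)/(r^2 - 6*I*r - 8)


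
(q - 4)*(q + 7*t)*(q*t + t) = q^3*t + 7*q^2*t^2 - 3*q^2*t - 21*q*t^2 - 4*q*t - 28*t^2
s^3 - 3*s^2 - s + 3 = (s - 3)*(s - 1)*(s + 1)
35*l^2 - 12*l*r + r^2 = (-7*l + r)*(-5*l + r)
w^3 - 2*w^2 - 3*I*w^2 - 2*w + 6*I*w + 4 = (w - 2)*(w - 2*I)*(w - I)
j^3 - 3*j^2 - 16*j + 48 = (j - 4)*(j - 3)*(j + 4)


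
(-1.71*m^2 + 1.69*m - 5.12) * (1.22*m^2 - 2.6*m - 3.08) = -2.0862*m^4 + 6.5078*m^3 - 5.3736*m^2 + 8.1068*m + 15.7696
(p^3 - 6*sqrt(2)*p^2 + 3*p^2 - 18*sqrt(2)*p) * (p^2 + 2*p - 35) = p^5 - 6*sqrt(2)*p^4 + 5*p^4 - 30*sqrt(2)*p^3 - 29*p^3 - 105*p^2 + 174*sqrt(2)*p^2 + 630*sqrt(2)*p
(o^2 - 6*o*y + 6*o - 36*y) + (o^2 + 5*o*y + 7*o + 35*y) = 2*o^2 - o*y + 13*o - y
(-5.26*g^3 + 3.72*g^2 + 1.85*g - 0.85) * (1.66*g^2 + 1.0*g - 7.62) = -8.7316*g^5 + 0.9152*g^4 + 46.8722*g^3 - 27.9074*g^2 - 14.947*g + 6.477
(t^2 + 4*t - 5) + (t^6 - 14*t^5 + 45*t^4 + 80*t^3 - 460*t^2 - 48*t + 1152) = t^6 - 14*t^5 + 45*t^4 + 80*t^3 - 459*t^2 - 44*t + 1147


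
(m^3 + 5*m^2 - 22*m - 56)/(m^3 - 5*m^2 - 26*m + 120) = (m^2 + 9*m + 14)/(m^2 - m - 30)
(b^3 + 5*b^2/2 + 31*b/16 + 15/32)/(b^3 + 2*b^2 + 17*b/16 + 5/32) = (4*b + 3)/(4*b + 1)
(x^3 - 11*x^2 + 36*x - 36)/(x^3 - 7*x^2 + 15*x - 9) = (x^2 - 8*x + 12)/(x^2 - 4*x + 3)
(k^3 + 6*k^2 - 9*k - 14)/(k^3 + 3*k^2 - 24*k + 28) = (k + 1)/(k - 2)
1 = 1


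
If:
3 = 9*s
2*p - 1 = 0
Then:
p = 1/2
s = 1/3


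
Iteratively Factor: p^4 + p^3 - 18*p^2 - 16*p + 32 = (p + 2)*(p^3 - p^2 - 16*p + 16) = (p - 4)*(p + 2)*(p^2 + 3*p - 4) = (p - 4)*(p - 1)*(p + 2)*(p + 4)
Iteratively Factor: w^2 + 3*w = (w + 3)*(w)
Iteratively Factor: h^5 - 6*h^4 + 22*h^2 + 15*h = (h - 5)*(h^4 - h^3 - 5*h^2 - 3*h) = (h - 5)*(h + 1)*(h^3 - 2*h^2 - 3*h) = (h - 5)*(h - 3)*(h + 1)*(h^2 + h) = h*(h - 5)*(h - 3)*(h + 1)*(h + 1)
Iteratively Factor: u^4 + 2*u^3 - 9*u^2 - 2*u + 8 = (u + 1)*(u^3 + u^2 - 10*u + 8) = (u + 1)*(u + 4)*(u^2 - 3*u + 2) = (u - 2)*(u + 1)*(u + 4)*(u - 1)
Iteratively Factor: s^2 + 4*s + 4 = (s + 2)*(s + 2)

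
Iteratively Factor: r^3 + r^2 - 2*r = (r + 2)*(r^2 - r) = r*(r + 2)*(r - 1)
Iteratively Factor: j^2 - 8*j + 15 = (j - 5)*(j - 3)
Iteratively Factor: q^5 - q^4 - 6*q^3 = (q + 2)*(q^4 - 3*q^3) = q*(q + 2)*(q^3 - 3*q^2) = q*(q - 3)*(q + 2)*(q^2) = q^2*(q - 3)*(q + 2)*(q)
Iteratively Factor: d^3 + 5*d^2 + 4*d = (d + 4)*(d^2 + d) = d*(d + 4)*(d + 1)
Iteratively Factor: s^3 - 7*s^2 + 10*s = (s)*(s^2 - 7*s + 10) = s*(s - 5)*(s - 2)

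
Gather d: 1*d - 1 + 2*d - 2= 3*d - 3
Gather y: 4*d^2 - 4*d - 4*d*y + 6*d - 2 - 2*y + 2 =4*d^2 + 2*d + y*(-4*d - 2)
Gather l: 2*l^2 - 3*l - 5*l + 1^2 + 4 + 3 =2*l^2 - 8*l + 8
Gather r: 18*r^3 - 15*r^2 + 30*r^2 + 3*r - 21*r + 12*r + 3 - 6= 18*r^3 + 15*r^2 - 6*r - 3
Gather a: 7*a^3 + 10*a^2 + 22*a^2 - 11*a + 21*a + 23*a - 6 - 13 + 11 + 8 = 7*a^3 + 32*a^2 + 33*a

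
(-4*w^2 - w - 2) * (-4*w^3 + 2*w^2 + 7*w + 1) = 16*w^5 - 4*w^4 - 22*w^3 - 15*w^2 - 15*w - 2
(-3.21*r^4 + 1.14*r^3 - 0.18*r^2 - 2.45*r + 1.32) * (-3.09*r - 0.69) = 9.9189*r^5 - 1.3077*r^4 - 0.2304*r^3 + 7.6947*r^2 - 2.3883*r - 0.9108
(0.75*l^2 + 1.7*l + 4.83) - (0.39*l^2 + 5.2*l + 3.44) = 0.36*l^2 - 3.5*l + 1.39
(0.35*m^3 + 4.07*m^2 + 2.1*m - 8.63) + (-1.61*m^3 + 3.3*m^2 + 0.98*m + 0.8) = -1.26*m^3 + 7.37*m^2 + 3.08*m - 7.83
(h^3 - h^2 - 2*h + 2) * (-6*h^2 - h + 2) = -6*h^5 + 5*h^4 + 15*h^3 - 12*h^2 - 6*h + 4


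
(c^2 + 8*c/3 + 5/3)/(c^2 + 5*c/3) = (c + 1)/c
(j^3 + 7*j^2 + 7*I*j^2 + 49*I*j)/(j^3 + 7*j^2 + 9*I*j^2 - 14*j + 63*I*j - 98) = j/(j + 2*I)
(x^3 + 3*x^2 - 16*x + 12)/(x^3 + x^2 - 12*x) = (x^3 + 3*x^2 - 16*x + 12)/(x*(x^2 + x - 12))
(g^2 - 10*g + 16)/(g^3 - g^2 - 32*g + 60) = (g - 8)/(g^2 + g - 30)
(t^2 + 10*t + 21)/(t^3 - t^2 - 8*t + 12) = (t + 7)/(t^2 - 4*t + 4)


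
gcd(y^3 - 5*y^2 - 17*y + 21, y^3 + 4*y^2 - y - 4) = y - 1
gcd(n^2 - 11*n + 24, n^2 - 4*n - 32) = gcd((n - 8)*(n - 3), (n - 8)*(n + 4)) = n - 8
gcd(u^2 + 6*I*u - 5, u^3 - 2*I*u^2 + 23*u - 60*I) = u + 5*I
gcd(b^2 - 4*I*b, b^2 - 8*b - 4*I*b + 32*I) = b - 4*I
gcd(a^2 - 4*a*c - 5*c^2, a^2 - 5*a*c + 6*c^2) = 1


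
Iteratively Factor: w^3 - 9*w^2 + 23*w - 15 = (w - 3)*(w^2 - 6*w + 5) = (w - 5)*(w - 3)*(w - 1)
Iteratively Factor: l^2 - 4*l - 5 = (l - 5)*(l + 1)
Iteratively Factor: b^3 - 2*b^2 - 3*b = (b)*(b^2 - 2*b - 3) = b*(b + 1)*(b - 3)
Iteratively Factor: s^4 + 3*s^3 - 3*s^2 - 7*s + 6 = (s - 1)*(s^3 + 4*s^2 + s - 6) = (s - 1)*(s + 2)*(s^2 + 2*s - 3) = (s - 1)^2*(s + 2)*(s + 3)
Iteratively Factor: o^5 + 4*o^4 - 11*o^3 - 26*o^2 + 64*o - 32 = (o + 4)*(o^4 - 11*o^2 + 18*o - 8) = (o - 1)*(o + 4)*(o^3 + o^2 - 10*o + 8) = (o - 2)*(o - 1)*(o + 4)*(o^2 + 3*o - 4) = (o - 2)*(o - 1)^2*(o + 4)*(o + 4)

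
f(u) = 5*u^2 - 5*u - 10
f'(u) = 10*u - 5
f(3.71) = 40.27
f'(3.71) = 32.10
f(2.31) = 5.13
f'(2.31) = 18.10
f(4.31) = 61.33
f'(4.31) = 38.10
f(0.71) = -11.03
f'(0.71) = 2.10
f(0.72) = -11.01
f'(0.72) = 2.20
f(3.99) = 49.65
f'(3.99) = 34.90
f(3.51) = 34.05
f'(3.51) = 30.10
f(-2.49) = 33.45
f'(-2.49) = -29.90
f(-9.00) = 440.00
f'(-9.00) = -95.00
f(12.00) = 650.00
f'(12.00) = 115.00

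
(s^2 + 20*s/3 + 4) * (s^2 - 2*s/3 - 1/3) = s^4 + 6*s^3 - 7*s^2/9 - 44*s/9 - 4/3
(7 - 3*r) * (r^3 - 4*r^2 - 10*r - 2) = -3*r^4 + 19*r^3 + 2*r^2 - 64*r - 14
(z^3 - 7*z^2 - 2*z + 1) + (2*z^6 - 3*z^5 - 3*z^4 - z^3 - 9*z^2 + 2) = 2*z^6 - 3*z^5 - 3*z^4 - 16*z^2 - 2*z + 3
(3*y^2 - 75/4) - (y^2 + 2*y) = 2*y^2 - 2*y - 75/4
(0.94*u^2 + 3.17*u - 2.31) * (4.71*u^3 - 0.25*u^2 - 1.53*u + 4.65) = 4.4274*u^5 + 14.6957*u^4 - 13.1108*u^3 + 0.0983999999999998*u^2 + 18.2748*u - 10.7415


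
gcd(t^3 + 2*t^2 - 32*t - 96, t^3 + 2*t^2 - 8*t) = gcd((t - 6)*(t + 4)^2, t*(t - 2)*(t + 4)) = t + 4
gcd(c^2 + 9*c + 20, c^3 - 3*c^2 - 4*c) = 1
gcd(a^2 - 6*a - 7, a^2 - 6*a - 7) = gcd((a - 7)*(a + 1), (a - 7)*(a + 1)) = a^2 - 6*a - 7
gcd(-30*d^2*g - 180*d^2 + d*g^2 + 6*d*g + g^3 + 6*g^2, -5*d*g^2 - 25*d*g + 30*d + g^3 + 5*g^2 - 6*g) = 5*d*g + 30*d - g^2 - 6*g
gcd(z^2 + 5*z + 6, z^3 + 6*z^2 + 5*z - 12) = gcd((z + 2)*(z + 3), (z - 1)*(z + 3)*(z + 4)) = z + 3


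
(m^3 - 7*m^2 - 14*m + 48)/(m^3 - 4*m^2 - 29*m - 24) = (m - 2)/(m + 1)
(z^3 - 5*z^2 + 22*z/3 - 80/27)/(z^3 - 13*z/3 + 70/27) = (3*z - 8)/(3*z + 7)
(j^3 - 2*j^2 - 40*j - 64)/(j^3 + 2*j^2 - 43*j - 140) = (j^2 - 6*j - 16)/(j^2 - 2*j - 35)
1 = 1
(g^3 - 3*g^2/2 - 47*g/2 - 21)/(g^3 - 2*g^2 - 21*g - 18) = (g + 7/2)/(g + 3)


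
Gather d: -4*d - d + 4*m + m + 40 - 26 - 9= -5*d + 5*m + 5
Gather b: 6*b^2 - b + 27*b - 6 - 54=6*b^2 + 26*b - 60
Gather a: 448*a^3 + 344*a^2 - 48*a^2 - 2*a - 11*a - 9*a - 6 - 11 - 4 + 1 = 448*a^3 + 296*a^2 - 22*a - 20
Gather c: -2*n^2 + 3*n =-2*n^2 + 3*n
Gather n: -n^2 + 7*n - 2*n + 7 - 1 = -n^2 + 5*n + 6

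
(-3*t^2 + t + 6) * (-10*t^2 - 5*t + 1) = 30*t^4 + 5*t^3 - 68*t^2 - 29*t + 6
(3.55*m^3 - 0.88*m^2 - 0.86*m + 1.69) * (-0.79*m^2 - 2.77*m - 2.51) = -2.8045*m^5 - 9.1383*m^4 - 5.7935*m^3 + 3.2559*m^2 - 2.5227*m - 4.2419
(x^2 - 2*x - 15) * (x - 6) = x^3 - 8*x^2 - 3*x + 90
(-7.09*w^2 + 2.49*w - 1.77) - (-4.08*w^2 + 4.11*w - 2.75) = -3.01*w^2 - 1.62*w + 0.98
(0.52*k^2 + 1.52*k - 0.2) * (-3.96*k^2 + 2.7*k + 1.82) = -2.0592*k^4 - 4.6152*k^3 + 5.8424*k^2 + 2.2264*k - 0.364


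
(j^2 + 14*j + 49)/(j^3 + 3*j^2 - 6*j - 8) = (j^2 + 14*j + 49)/(j^3 + 3*j^2 - 6*j - 8)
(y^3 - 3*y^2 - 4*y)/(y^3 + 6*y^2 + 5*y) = (y - 4)/(y + 5)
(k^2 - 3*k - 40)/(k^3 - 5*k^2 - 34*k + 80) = 1/(k - 2)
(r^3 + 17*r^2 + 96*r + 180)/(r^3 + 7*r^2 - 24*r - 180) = (r + 5)/(r - 5)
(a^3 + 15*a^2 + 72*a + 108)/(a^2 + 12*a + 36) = a + 3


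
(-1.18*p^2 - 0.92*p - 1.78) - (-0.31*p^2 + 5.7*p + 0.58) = -0.87*p^2 - 6.62*p - 2.36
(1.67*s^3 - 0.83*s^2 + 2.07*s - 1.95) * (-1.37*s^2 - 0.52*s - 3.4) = -2.2879*s^5 + 0.2687*s^4 - 8.0823*s^3 + 4.4171*s^2 - 6.024*s + 6.63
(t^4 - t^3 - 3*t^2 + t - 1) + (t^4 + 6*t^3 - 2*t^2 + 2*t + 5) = 2*t^4 + 5*t^3 - 5*t^2 + 3*t + 4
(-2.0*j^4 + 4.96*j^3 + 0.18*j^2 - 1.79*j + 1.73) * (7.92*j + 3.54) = -15.84*j^5 + 32.2032*j^4 + 18.984*j^3 - 13.5396*j^2 + 7.365*j + 6.1242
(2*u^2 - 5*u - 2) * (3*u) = 6*u^3 - 15*u^2 - 6*u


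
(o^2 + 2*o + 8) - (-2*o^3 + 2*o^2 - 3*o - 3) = 2*o^3 - o^2 + 5*o + 11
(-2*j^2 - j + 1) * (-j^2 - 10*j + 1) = 2*j^4 + 21*j^3 + 7*j^2 - 11*j + 1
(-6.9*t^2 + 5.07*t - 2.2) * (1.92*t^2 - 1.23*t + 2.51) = -13.248*t^4 + 18.2214*t^3 - 27.7791*t^2 + 15.4317*t - 5.522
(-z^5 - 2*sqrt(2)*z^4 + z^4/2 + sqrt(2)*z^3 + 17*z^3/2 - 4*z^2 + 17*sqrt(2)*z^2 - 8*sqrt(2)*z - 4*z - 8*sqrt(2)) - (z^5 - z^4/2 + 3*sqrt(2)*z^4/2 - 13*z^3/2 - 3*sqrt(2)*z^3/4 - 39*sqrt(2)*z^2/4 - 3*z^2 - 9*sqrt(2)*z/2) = -2*z^5 - 7*sqrt(2)*z^4/2 + z^4 + 7*sqrt(2)*z^3/4 + 15*z^3 - z^2 + 107*sqrt(2)*z^2/4 - 7*sqrt(2)*z/2 - 4*z - 8*sqrt(2)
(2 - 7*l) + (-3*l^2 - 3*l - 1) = -3*l^2 - 10*l + 1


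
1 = 1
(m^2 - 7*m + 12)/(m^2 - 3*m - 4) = (m - 3)/(m + 1)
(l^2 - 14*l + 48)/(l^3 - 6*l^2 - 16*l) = (l - 6)/(l*(l + 2))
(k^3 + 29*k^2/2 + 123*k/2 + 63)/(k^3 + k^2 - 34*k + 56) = (k^2 + 15*k/2 + 9)/(k^2 - 6*k + 8)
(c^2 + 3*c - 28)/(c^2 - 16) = (c + 7)/(c + 4)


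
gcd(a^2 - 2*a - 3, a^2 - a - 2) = a + 1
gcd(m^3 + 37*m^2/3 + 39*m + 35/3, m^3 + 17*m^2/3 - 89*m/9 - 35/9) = m^2 + 22*m/3 + 7/3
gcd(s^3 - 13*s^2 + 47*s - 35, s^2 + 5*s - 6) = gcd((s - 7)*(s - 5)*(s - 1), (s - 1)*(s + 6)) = s - 1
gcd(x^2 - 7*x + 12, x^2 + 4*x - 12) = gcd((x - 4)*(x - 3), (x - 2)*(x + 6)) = 1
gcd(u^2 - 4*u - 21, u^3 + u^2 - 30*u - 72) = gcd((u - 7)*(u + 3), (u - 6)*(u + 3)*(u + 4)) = u + 3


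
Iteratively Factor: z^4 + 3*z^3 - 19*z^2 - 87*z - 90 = (z + 3)*(z^3 - 19*z - 30) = (z + 2)*(z + 3)*(z^2 - 2*z - 15) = (z + 2)*(z + 3)^2*(z - 5)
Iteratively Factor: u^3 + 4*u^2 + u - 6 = (u - 1)*(u^2 + 5*u + 6) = (u - 1)*(u + 2)*(u + 3)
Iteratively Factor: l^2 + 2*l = (l)*(l + 2)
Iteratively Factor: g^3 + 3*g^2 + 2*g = (g)*(g^2 + 3*g + 2) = g*(g + 2)*(g + 1)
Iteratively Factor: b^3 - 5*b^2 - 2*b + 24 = (b + 2)*(b^2 - 7*b + 12) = (b - 4)*(b + 2)*(b - 3)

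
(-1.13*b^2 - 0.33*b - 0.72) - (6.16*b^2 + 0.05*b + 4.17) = -7.29*b^2 - 0.38*b - 4.89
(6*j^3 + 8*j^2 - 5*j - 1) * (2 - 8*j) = -48*j^4 - 52*j^3 + 56*j^2 - 2*j - 2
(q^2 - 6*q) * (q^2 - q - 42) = q^4 - 7*q^3 - 36*q^2 + 252*q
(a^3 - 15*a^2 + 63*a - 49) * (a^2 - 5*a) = a^5 - 20*a^4 + 138*a^3 - 364*a^2 + 245*a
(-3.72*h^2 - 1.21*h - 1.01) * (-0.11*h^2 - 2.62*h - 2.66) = 0.4092*h^4 + 9.8795*h^3 + 13.1765*h^2 + 5.8648*h + 2.6866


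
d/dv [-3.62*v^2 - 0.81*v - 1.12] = -7.24*v - 0.81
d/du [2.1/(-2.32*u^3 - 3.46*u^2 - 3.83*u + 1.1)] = (14.616*u^2 + 14.532*u + 8.043)/(2.32*u^3 + 3.46*u^2 + 3.83*u - 1.1)^2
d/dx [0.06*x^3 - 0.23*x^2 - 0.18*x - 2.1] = 0.18*x^2 - 0.46*x - 0.18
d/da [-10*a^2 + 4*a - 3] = 4 - 20*a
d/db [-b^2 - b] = -2*b - 1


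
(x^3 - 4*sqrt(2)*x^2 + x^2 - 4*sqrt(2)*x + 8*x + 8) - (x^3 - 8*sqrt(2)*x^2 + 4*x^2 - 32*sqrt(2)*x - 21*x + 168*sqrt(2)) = -3*x^2 + 4*sqrt(2)*x^2 + 29*x + 28*sqrt(2)*x - 168*sqrt(2) + 8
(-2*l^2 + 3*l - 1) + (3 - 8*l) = -2*l^2 - 5*l + 2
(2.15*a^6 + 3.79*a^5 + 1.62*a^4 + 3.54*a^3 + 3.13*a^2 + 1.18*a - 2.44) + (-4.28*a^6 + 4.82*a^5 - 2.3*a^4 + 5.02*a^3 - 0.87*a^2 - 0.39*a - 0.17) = -2.13*a^6 + 8.61*a^5 - 0.68*a^4 + 8.56*a^3 + 2.26*a^2 + 0.79*a - 2.61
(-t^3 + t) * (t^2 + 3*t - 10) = -t^5 - 3*t^4 + 11*t^3 + 3*t^2 - 10*t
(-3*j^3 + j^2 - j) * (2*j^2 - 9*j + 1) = -6*j^5 + 29*j^4 - 14*j^3 + 10*j^2 - j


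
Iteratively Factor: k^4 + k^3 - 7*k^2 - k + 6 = (k + 1)*(k^3 - 7*k + 6) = (k - 1)*(k + 1)*(k^2 + k - 6) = (k - 2)*(k - 1)*(k + 1)*(k + 3)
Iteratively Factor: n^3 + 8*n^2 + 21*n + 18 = (n + 3)*(n^2 + 5*n + 6) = (n + 3)^2*(n + 2)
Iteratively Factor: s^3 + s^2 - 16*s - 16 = (s - 4)*(s^2 + 5*s + 4) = (s - 4)*(s + 1)*(s + 4)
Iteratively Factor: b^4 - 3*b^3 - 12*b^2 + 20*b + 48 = (b + 2)*(b^3 - 5*b^2 - 2*b + 24) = (b - 3)*(b + 2)*(b^2 - 2*b - 8) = (b - 4)*(b - 3)*(b + 2)*(b + 2)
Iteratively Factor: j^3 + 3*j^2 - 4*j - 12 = (j + 3)*(j^2 - 4) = (j - 2)*(j + 3)*(j + 2)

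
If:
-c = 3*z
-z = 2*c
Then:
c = 0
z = 0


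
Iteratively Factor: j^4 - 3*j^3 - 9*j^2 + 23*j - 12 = (j - 4)*(j^3 + j^2 - 5*j + 3) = (j - 4)*(j + 3)*(j^2 - 2*j + 1) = (j - 4)*(j - 1)*(j + 3)*(j - 1)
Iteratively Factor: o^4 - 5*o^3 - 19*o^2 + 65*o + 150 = (o + 2)*(o^3 - 7*o^2 - 5*o + 75) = (o - 5)*(o + 2)*(o^2 - 2*o - 15) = (o - 5)*(o + 2)*(o + 3)*(o - 5)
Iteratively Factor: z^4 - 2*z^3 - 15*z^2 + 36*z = (z - 3)*(z^3 + z^2 - 12*z) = (z - 3)*(z + 4)*(z^2 - 3*z) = (z - 3)^2*(z + 4)*(z)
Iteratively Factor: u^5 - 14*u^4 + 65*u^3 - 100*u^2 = (u)*(u^4 - 14*u^3 + 65*u^2 - 100*u) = u*(u - 5)*(u^3 - 9*u^2 + 20*u) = u^2*(u - 5)*(u^2 - 9*u + 20) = u^2*(u - 5)*(u - 4)*(u - 5)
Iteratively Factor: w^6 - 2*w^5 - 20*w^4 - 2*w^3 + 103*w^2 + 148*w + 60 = (w + 1)*(w^5 - 3*w^4 - 17*w^3 + 15*w^2 + 88*w + 60) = (w - 3)*(w + 1)*(w^4 - 17*w^2 - 36*w - 20) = (w - 3)*(w + 1)*(w + 2)*(w^3 - 2*w^2 - 13*w - 10) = (w - 3)*(w + 1)*(w + 2)^2*(w^2 - 4*w - 5) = (w - 5)*(w - 3)*(w + 1)*(w + 2)^2*(w + 1)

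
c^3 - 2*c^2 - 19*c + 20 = (c - 5)*(c - 1)*(c + 4)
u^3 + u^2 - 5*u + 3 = (u - 1)^2*(u + 3)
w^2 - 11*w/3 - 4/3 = (w - 4)*(w + 1/3)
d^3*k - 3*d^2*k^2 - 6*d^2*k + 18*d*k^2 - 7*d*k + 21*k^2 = (d - 7)*(d - 3*k)*(d*k + k)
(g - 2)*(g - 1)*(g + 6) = g^3 + 3*g^2 - 16*g + 12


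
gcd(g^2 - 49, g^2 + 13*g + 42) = g + 7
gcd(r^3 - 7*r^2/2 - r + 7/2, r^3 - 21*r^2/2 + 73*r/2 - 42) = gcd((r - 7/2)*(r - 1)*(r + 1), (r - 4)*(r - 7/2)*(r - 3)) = r - 7/2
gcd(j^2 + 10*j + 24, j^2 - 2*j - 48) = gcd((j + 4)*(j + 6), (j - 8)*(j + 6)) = j + 6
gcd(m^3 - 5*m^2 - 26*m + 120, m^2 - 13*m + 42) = m - 6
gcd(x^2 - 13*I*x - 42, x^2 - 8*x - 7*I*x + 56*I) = x - 7*I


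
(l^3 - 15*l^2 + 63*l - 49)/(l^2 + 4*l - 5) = (l^2 - 14*l + 49)/(l + 5)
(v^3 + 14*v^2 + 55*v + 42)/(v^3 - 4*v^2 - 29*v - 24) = (v^2 + 13*v + 42)/(v^2 - 5*v - 24)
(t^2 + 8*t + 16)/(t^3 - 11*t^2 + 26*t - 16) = (t^2 + 8*t + 16)/(t^3 - 11*t^2 + 26*t - 16)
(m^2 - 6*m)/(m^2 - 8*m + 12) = m/(m - 2)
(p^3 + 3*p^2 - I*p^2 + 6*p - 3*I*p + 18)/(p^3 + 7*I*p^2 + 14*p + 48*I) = (p + 3)/(p + 8*I)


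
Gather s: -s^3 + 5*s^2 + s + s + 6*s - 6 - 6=-s^3 + 5*s^2 + 8*s - 12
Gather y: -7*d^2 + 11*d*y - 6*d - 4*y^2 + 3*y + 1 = -7*d^2 - 6*d - 4*y^2 + y*(11*d + 3) + 1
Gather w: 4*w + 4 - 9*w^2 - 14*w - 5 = -9*w^2 - 10*w - 1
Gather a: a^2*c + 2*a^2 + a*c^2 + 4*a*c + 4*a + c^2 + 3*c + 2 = a^2*(c + 2) + a*(c^2 + 4*c + 4) + c^2 + 3*c + 2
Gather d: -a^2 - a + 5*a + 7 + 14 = -a^2 + 4*a + 21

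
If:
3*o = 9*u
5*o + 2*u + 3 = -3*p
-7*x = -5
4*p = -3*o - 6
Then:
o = 18/41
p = -75/41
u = 6/41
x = 5/7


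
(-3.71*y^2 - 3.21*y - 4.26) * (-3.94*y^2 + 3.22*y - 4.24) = 14.6174*y^4 + 0.701199999999998*y^3 + 22.1786*y^2 - 0.1068*y + 18.0624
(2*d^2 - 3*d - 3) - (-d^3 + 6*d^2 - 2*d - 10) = d^3 - 4*d^2 - d + 7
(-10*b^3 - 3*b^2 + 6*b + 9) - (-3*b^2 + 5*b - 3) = -10*b^3 + b + 12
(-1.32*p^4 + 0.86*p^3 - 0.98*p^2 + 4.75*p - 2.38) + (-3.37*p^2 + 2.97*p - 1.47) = -1.32*p^4 + 0.86*p^3 - 4.35*p^2 + 7.72*p - 3.85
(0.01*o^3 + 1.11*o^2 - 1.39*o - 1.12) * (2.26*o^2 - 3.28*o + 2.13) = 0.0226*o^5 + 2.4758*o^4 - 6.7609*o^3 + 4.3923*o^2 + 0.7129*o - 2.3856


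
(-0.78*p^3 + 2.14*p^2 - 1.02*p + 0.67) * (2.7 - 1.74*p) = 1.3572*p^4 - 5.8296*p^3 + 7.5528*p^2 - 3.9198*p + 1.809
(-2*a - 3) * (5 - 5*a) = 10*a^2 + 5*a - 15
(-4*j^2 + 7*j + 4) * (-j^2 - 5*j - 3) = 4*j^4 + 13*j^3 - 27*j^2 - 41*j - 12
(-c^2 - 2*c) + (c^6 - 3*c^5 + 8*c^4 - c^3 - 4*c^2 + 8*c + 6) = c^6 - 3*c^5 + 8*c^4 - c^3 - 5*c^2 + 6*c + 6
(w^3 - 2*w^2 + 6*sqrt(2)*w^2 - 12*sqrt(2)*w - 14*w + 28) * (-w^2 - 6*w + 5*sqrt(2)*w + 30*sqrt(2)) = -w^5 - 4*w^4 - sqrt(2)*w^4 - 4*sqrt(2)*w^3 + 86*w^3 - 58*sqrt(2)*w^2 + 296*w^2 - 888*w - 280*sqrt(2)*w + 840*sqrt(2)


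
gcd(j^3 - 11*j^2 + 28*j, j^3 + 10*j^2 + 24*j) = j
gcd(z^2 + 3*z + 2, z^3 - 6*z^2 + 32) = z + 2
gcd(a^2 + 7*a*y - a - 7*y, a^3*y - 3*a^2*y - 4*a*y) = 1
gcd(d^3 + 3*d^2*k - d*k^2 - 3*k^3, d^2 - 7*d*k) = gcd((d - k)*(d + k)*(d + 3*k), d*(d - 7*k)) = 1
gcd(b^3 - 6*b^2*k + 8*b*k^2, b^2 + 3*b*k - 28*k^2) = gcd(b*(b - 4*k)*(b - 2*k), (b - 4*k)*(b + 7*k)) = b - 4*k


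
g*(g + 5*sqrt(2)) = g^2 + 5*sqrt(2)*g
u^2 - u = u*(u - 1)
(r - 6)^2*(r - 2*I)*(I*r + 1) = I*r^4 + 3*r^3 - 12*I*r^3 - 36*r^2 + 34*I*r^2 + 108*r + 24*I*r - 72*I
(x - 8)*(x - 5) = x^2 - 13*x + 40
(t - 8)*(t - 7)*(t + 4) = t^3 - 11*t^2 - 4*t + 224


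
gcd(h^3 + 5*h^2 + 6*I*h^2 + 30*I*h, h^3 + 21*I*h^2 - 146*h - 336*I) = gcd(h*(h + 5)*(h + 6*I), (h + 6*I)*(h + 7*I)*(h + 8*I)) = h + 6*I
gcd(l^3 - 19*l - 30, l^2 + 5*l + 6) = l^2 + 5*l + 6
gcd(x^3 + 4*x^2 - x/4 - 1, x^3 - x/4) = x^2 - 1/4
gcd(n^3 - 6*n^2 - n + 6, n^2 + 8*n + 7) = n + 1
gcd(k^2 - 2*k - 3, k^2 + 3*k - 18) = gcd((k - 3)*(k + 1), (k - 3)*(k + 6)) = k - 3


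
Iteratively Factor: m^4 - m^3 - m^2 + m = (m + 1)*(m^3 - 2*m^2 + m) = (m - 1)*(m + 1)*(m^2 - m) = (m - 1)^2*(m + 1)*(m)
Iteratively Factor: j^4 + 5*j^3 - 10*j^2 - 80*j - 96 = (j + 4)*(j^3 + j^2 - 14*j - 24) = (j + 2)*(j + 4)*(j^2 - j - 12) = (j - 4)*(j + 2)*(j + 4)*(j + 3)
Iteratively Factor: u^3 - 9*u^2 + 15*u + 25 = (u + 1)*(u^2 - 10*u + 25) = (u - 5)*(u + 1)*(u - 5)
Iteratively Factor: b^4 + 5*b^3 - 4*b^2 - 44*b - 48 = (b - 3)*(b^3 + 8*b^2 + 20*b + 16) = (b - 3)*(b + 2)*(b^2 + 6*b + 8) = (b - 3)*(b + 2)^2*(b + 4)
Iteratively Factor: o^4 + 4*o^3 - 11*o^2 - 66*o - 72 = (o + 2)*(o^3 + 2*o^2 - 15*o - 36) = (o + 2)*(o + 3)*(o^2 - o - 12) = (o + 2)*(o + 3)^2*(o - 4)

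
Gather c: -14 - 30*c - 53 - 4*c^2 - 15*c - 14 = -4*c^2 - 45*c - 81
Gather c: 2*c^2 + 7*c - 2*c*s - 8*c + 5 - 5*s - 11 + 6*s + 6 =2*c^2 + c*(-2*s - 1) + s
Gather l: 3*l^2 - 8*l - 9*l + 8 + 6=3*l^2 - 17*l + 14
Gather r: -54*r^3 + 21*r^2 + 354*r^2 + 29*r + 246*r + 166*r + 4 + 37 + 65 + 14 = -54*r^3 + 375*r^2 + 441*r + 120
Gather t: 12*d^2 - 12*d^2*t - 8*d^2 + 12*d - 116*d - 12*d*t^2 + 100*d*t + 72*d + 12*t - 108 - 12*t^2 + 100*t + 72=4*d^2 - 32*d + t^2*(-12*d - 12) + t*(-12*d^2 + 100*d + 112) - 36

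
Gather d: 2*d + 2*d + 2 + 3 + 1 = 4*d + 6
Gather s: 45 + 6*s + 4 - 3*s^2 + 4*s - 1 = -3*s^2 + 10*s + 48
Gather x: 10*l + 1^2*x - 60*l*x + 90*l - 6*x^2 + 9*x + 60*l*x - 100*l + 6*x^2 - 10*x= 0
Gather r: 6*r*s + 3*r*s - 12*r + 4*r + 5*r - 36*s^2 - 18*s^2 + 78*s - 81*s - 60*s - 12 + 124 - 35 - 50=r*(9*s - 3) - 54*s^2 - 63*s + 27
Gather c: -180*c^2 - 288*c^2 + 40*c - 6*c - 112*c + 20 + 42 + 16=-468*c^2 - 78*c + 78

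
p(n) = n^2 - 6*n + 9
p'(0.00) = -6.00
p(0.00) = 9.00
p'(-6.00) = -18.00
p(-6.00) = 81.00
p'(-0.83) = -7.66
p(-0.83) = 14.67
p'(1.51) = -2.98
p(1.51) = 2.22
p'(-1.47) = -8.94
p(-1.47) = 19.98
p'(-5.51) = -17.02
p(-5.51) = 72.42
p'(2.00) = -2.00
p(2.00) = 1.00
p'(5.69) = 5.38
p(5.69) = 7.24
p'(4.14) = 2.28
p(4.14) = 1.30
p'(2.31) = -1.38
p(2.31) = 0.48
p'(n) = 2*n - 6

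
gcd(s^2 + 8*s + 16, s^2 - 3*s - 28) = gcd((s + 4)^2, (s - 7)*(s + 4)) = s + 4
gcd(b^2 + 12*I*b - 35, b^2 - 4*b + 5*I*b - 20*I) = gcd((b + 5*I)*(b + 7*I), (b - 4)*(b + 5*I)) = b + 5*I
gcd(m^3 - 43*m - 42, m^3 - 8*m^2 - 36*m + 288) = m + 6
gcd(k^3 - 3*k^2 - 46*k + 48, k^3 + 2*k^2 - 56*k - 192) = k^2 - 2*k - 48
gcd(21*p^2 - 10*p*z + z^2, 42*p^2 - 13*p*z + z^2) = -7*p + z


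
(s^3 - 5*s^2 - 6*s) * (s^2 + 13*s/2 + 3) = s^5 + 3*s^4/2 - 71*s^3/2 - 54*s^2 - 18*s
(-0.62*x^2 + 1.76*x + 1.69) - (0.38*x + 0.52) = -0.62*x^2 + 1.38*x + 1.17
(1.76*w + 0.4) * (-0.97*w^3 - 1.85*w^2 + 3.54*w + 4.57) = -1.7072*w^4 - 3.644*w^3 + 5.4904*w^2 + 9.4592*w + 1.828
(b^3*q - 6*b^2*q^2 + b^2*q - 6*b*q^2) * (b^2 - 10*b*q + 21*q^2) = b^5*q - 16*b^4*q^2 + b^4*q + 81*b^3*q^3 - 16*b^3*q^2 - 126*b^2*q^4 + 81*b^2*q^3 - 126*b*q^4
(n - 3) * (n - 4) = n^2 - 7*n + 12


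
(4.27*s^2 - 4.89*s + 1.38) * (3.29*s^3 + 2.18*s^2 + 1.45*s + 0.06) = 14.0483*s^5 - 6.7795*s^4 + 0.0715000000000003*s^3 - 3.8259*s^2 + 1.7076*s + 0.0828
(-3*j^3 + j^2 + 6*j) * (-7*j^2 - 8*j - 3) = 21*j^5 + 17*j^4 - 41*j^3 - 51*j^2 - 18*j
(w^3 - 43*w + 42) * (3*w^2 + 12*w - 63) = 3*w^5 + 12*w^4 - 192*w^3 - 390*w^2 + 3213*w - 2646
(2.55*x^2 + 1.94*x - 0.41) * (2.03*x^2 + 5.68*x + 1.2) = 5.1765*x^4 + 18.4222*x^3 + 13.2469*x^2 - 0.000799999999999912*x - 0.492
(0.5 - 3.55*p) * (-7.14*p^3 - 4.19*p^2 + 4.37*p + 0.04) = 25.347*p^4 + 11.3045*p^3 - 17.6085*p^2 + 2.043*p + 0.02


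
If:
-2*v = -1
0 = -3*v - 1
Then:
No Solution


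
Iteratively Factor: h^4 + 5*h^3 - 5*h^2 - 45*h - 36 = (h + 3)*(h^3 + 2*h^2 - 11*h - 12) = (h + 3)*(h + 4)*(h^2 - 2*h - 3) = (h - 3)*(h + 3)*(h + 4)*(h + 1)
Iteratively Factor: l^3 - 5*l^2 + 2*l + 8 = (l + 1)*(l^2 - 6*l + 8) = (l - 4)*(l + 1)*(l - 2)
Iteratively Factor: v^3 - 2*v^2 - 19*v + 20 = (v + 4)*(v^2 - 6*v + 5) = (v - 1)*(v + 4)*(v - 5)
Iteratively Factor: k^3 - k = (k)*(k^2 - 1) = k*(k + 1)*(k - 1)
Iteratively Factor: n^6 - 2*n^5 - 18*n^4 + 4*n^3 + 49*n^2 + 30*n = (n)*(n^5 - 2*n^4 - 18*n^3 + 4*n^2 + 49*n + 30) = n*(n + 1)*(n^4 - 3*n^3 - 15*n^2 + 19*n + 30) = n*(n + 1)*(n + 3)*(n^3 - 6*n^2 + 3*n + 10) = n*(n + 1)^2*(n + 3)*(n^2 - 7*n + 10) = n*(n - 2)*(n + 1)^2*(n + 3)*(n - 5)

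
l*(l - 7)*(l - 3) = l^3 - 10*l^2 + 21*l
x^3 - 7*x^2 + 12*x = x*(x - 4)*(x - 3)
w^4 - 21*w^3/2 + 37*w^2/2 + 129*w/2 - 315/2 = (w - 7)*(w - 3)^2*(w + 5/2)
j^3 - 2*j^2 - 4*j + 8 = (j - 2)^2*(j + 2)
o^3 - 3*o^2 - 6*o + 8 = (o - 4)*(o - 1)*(o + 2)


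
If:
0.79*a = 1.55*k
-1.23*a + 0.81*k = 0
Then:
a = 0.00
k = 0.00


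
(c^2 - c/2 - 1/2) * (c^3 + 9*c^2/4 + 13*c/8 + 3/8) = c^5 + 7*c^4/4 - 25*c^2/16 - c - 3/16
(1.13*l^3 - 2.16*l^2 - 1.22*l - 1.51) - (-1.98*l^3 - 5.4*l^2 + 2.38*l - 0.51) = 3.11*l^3 + 3.24*l^2 - 3.6*l - 1.0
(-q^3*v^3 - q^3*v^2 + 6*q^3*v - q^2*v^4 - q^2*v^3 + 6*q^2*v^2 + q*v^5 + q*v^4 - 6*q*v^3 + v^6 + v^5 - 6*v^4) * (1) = -q^3*v^3 - q^3*v^2 + 6*q^3*v - q^2*v^4 - q^2*v^3 + 6*q^2*v^2 + q*v^5 + q*v^4 - 6*q*v^3 + v^6 + v^5 - 6*v^4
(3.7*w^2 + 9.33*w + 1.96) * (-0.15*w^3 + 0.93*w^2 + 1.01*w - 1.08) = -0.555*w^5 + 2.0415*w^4 + 12.1199*w^3 + 7.2501*w^2 - 8.0968*w - 2.1168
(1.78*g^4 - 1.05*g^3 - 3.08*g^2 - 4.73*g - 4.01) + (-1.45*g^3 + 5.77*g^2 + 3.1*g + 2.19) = 1.78*g^4 - 2.5*g^3 + 2.69*g^2 - 1.63*g - 1.82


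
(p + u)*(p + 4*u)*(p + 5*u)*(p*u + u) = p^4*u + 10*p^3*u^2 + p^3*u + 29*p^2*u^3 + 10*p^2*u^2 + 20*p*u^4 + 29*p*u^3 + 20*u^4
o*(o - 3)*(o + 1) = o^3 - 2*o^2 - 3*o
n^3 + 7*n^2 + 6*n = n*(n + 1)*(n + 6)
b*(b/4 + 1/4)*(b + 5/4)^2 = b^4/4 + 7*b^3/8 + 65*b^2/64 + 25*b/64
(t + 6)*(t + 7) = t^2 + 13*t + 42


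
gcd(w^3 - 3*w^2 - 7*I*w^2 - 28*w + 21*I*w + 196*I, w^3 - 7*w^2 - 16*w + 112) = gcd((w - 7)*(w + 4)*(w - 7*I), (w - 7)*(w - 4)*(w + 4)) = w^2 - 3*w - 28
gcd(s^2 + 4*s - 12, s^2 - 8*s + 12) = s - 2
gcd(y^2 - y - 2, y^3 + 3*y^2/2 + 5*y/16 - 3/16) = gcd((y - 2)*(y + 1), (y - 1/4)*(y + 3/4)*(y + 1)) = y + 1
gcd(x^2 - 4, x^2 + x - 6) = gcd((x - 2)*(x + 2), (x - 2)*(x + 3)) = x - 2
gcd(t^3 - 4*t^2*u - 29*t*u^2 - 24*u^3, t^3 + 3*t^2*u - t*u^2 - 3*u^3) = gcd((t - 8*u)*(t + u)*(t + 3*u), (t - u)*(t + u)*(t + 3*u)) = t^2 + 4*t*u + 3*u^2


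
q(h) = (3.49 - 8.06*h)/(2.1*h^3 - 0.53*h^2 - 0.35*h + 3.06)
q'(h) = (3.49 - 8.06*h)*(-6.3*h^2 + 1.06*h + 0.35)/(2.1*h^3 - 0.53*h^2 - 0.35*h + 3.06)^2 - 8.06/(2.1*h^3 - 0.53*h^2 - 0.35*h + 3.06)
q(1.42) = -1.06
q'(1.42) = 0.46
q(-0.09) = 1.37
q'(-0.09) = -2.52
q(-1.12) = -76.71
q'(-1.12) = -4059.04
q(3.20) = -0.34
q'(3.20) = 0.19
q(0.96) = -1.04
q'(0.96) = -0.84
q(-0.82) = 5.51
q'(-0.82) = -18.70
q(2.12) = -0.68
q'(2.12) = 0.47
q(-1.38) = -4.89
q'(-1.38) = -18.80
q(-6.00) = -0.11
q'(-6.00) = -0.04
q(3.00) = -0.38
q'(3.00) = 0.23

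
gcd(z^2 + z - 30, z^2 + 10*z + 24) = z + 6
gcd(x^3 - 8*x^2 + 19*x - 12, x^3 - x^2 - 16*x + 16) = x^2 - 5*x + 4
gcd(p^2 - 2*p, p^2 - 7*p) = p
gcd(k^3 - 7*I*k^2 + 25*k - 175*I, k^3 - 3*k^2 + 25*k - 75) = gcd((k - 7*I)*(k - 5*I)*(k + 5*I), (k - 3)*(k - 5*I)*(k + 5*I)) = k^2 + 25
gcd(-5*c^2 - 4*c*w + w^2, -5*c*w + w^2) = -5*c + w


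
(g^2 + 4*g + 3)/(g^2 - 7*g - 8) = (g + 3)/(g - 8)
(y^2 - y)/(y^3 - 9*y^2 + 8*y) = 1/(y - 8)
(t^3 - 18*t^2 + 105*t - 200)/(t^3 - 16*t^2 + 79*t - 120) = (t - 5)/(t - 3)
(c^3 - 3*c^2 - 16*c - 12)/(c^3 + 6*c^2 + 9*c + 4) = (c^2 - 4*c - 12)/(c^2 + 5*c + 4)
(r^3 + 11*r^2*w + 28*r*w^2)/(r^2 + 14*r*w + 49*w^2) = r*(r + 4*w)/(r + 7*w)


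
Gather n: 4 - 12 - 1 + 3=-6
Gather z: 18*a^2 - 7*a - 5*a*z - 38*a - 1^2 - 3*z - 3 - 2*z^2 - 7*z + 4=18*a^2 - 45*a - 2*z^2 + z*(-5*a - 10)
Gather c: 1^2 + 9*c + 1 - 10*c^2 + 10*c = -10*c^2 + 19*c + 2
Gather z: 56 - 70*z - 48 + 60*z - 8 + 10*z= 0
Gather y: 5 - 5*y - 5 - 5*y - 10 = -10*y - 10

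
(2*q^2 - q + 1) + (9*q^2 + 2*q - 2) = 11*q^2 + q - 1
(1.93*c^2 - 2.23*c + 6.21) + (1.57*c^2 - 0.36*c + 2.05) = 3.5*c^2 - 2.59*c + 8.26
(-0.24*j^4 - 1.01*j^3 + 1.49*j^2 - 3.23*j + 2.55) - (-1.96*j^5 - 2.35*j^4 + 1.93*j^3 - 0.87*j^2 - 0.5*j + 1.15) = 1.96*j^5 + 2.11*j^4 - 2.94*j^3 + 2.36*j^2 - 2.73*j + 1.4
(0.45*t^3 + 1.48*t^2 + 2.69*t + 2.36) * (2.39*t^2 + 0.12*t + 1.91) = 1.0755*t^5 + 3.5912*t^4 + 7.4662*t^3 + 8.79*t^2 + 5.4211*t + 4.5076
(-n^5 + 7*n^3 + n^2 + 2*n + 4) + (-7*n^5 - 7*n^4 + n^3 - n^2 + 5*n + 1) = -8*n^5 - 7*n^4 + 8*n^3 + 7*n + 5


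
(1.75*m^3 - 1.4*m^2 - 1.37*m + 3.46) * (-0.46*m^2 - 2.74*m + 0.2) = -0.805*m^5 - 4.151*m^4 + 4.8162*m^3 + 1.8822*m^2 - 9.7544*m + 0.692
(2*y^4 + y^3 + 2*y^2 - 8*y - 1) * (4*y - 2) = 8*y^5 + 6*y^3 - 36*y^2 + 12*y + 2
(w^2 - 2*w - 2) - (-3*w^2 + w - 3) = 4*w^2 - 3*w + 1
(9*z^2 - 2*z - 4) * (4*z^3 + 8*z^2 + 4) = 36*z^5 + 64*z^4 - 32*z^3 + 4*z^2 - 8*z - 16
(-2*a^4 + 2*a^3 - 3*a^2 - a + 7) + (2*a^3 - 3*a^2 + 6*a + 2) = -2*a^4 + 4*a^3 - 6*a^2 + 5*a + 9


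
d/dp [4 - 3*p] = -3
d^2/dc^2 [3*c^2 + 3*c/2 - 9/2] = 6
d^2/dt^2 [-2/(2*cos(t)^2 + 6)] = 2*(2*sin(t)^4 + 5*sin(t)^2 - 4)/(cos(t)^2 + 3)^3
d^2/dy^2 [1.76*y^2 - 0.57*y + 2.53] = 3.52000000000000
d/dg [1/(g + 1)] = -1/(g + 1)^2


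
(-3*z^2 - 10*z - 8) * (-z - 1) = 3*z^3 + 13*z^2 + 18*z + 8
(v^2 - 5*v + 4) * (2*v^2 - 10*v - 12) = 2*v^4 - 20*v^3 + 46*v^2 + 20*v - 48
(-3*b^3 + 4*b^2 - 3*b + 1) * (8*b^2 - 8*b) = -24*b^5 + 56*b^4 - 56*b^3 + 32*b^2 - 8*b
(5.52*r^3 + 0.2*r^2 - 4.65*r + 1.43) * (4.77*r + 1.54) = 26.3304*r^4 + 9.4548*r^3 - 21.8725*r^2 - 0.339900000000001*r + 2.2022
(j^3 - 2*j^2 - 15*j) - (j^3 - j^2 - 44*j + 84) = -j^2 + 29*j - 84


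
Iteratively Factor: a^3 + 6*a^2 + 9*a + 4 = (a + 1)*(a^2 + 5*a + 4) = (a + 1)*(a + 4)*(a + 1)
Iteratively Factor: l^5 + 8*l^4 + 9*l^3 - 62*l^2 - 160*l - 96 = (l + 2)*(l^4 + 6*l^3 - 3*l^2 - 56*l - 48) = (l + 2)*(l + 4)*(l^3 + 2*l^2 - 11*l - 12) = (l - 3)*(l + 2)*(l + 4)*(l^2 + 5*l + 4) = (l - 3)*(l + 1)*(l + 2)*(l + 4)*(l + 4)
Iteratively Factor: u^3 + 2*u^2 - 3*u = (u)*(u^2 + 2*u - 3) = u*(u - 1)*(u + 3)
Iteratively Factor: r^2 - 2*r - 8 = (r - 4)*(r + 2)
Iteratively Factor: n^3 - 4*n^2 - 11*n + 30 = (n + 3)*(n^2 - 7*n + 10) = (n - 5)*(n + 3)*(n - 2)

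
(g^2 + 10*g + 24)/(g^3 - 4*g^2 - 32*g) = (g + 6)/(g*(g - 8))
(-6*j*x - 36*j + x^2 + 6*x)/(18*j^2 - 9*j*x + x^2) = (x + 6)/(-3*j + x)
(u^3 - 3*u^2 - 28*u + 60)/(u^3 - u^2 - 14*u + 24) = (u^2 - u - 30)/(u^2 + u - 12)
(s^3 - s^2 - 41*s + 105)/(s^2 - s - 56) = (s^2 - 8*s + 15)/(s - 8)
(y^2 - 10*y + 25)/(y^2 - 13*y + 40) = (y - 5)/(y - 8)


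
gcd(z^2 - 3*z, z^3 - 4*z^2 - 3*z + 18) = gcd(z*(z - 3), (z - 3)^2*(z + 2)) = z - 3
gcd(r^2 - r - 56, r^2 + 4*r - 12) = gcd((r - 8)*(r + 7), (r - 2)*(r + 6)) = 1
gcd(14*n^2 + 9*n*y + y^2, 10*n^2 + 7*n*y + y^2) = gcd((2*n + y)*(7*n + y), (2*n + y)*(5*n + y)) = 2*n + y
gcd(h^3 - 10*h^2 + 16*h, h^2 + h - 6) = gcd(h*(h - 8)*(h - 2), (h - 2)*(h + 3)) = h - 2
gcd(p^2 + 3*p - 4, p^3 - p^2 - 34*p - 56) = p + 4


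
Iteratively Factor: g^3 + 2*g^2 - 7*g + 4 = (g - 1)*(g^2 + 3*g - 4) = (g - 1)^2*(g + 4)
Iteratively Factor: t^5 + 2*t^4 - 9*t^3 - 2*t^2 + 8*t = (t - 2)*(t^4 + 4*t^3 - t^2 - 4*t) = t*(t - 2)*(t^3 + 4*t^2 - t - 4) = t*(t - 2)*(t - 1)*(t^2 + 5*t + 4) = t*(t - 2)*(t - 1)*(t + 1)*(t + 4)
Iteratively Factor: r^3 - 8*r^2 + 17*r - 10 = (r - 2)*(r^2 - 6*r + 5) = (r - 2)*(r - 1)*(r - 5)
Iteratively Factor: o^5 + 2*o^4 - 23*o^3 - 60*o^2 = (o - 5)*(o^4 + 7*o^3 + 12*o^2) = o*(o - 5)*(o^3 + 7*o^2 + 12*o) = o*(o - 5)*(o + 3)*(o^2 + 4*o) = o^2*(o - 5)*(o + 3)*(o + 4)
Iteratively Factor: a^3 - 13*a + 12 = (a - 1)*(a^2 + a - 12) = (a - 3)*(a - 1)*(a + 4)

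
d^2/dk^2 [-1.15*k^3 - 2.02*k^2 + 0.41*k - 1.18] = -6.9*k - 4.04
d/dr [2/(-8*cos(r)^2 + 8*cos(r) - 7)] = 16*(sin(r) - sin(2*r))/(8*cos(r) - 4*cos(2*r) - 11)^2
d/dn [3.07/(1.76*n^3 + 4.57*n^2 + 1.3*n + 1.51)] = (-16.2096*n^2 - 28.0598*n - 3.991)/(1.76*n^3 + 4.57*n^2 + 1.3*n + 1.51)^2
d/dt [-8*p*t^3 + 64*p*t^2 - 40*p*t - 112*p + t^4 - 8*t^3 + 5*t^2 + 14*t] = -24*p*t^2 + 128*p*t - 40*p + 4*t^3 - 24*t^2 + 10*t + 14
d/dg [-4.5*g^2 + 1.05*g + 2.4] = 1.05 - 9.0*g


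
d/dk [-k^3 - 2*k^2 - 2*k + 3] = -3*k^2 - 4*k - 2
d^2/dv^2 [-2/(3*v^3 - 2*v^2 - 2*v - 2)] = 4*((9*v - 2)*(-3*v^3 + 2*v^2 + 2*v + 2) + (-9*v^2 + 4*v + 2)^2)/(-3*v^3 + 2*v^2 + 2*v + 2)^3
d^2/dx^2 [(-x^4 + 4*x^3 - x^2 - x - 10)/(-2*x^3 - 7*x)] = 10*(-2*x^6 + 36*x^5 + 69*x^4 - 42*x^3 + 84*x^2 + 98)/(x^3*(8*x^6 + 84*x^4 + 294*x^2 + 343))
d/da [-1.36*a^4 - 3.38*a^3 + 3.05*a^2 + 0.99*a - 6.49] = -5.44*a^3 - 10.14*a^2 + 6.1*a + 0.99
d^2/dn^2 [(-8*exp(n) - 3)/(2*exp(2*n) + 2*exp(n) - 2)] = (-8*exp(4*n) - 4*exp(3*n) - 57*exp(2*n) - 23*exp(n) - 11)*exp(n)/(2*(exp(6*n) + 3*exp(5*n) - 5*exp(3*n) + 3*exp(n) - 1))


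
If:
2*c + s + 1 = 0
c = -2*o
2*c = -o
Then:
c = 0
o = 0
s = -1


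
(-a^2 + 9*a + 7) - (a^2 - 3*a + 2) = -2*a^2 + 12*a + 5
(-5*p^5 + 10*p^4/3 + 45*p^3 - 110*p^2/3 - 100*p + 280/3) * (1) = -5*p^5 + 10*p^4/3 + 45*p^3 - 110*p^2/3 - 100*p + 280/3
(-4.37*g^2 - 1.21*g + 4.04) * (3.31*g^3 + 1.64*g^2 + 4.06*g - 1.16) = -14.4647*g^5 - 11.1719*g^4 - 6.3542*g^3 + 6.7822*g^2 + 17.806*g - 4.6864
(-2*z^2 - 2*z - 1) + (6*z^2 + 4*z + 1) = 4*z^2 + 2*z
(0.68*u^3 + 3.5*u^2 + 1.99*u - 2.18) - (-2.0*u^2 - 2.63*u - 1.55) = 0.68*u^3 + 5.5*u^2 + 4.62*u - 0.63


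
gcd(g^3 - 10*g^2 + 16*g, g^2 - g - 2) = g - 2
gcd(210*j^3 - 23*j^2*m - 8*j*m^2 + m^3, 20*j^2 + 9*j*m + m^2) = 5*j + m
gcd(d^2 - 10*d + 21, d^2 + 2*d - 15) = d - 3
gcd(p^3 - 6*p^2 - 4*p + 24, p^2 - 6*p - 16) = p + 2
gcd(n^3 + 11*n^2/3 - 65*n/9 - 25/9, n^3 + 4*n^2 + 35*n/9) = 1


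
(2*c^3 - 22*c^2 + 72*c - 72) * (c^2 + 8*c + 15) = 2*c^5 - 6*c^4 - 74*c^3 + 174*c^2 + 504*c - 1080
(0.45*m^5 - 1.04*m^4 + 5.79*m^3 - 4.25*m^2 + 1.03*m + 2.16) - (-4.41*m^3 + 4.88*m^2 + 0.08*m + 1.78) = 0.45*m^5 - 1.04*m^4 + 10.2*m^3 - 9.13*m^2 + 0.95*m + 0.38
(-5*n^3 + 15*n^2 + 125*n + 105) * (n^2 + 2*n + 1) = -5*n^5 + 5*n^4 + 150*n^3 + 370*n^2 + 335*n + 105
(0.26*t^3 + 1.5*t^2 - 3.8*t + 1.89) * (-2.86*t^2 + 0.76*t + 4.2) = -0.7436*t^5 - 4.0924*t^4 + 13.1*t^3 - 1.9934*t^2 - 14.5236*t + 7.938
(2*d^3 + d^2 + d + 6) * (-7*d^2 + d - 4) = -14*d^5 - 5*d^4 - 14*d^3 - 45*d^2 + 2*d - 24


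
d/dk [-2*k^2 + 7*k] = 7 - 4*k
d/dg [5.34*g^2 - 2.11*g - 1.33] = 10.68*g - 2.11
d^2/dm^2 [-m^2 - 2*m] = -2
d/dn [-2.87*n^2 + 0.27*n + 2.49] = 0.27 - 5.74*n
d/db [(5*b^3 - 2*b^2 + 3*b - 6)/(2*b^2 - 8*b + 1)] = 5*(2*b^4 - 16*b^3 + 5*b^2 + 4*b - 9)/(4*b^4 - 32*b^3 + 68*b^2 - 16*b + 1)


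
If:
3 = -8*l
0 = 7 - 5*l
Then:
No Solution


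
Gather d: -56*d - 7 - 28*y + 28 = -56*d - 28*y + 21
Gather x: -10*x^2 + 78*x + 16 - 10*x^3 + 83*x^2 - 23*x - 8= -10*x^3 + 73*x^2 + 55*x + 8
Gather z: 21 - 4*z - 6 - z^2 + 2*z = -z^2 - 2*z + 15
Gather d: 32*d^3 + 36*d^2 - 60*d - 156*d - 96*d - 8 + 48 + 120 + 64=32*d^3 + 36*d^2 - 312*d + 224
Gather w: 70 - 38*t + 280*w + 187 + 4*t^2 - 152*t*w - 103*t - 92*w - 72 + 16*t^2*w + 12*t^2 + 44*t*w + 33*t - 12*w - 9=16*t^2 - 108*t + w*(16*t^2 - 108*t + 176) + 176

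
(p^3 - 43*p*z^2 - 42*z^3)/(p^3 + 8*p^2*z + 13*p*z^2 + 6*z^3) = (p - 7*z)/(p + z)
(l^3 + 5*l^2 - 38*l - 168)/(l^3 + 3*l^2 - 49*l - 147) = (l^2 - 2*l - 24)/(l^2 - 4*l - 21)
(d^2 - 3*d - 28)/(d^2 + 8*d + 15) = (d^2 - 3*d - 28)/(d^2 + 8*d + 15)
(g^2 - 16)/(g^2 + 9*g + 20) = (g - 4)/(g + 5)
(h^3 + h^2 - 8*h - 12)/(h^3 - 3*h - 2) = (-h^3 - h^2 + 8*h + 12)/(-h^3 + 3*h + 2)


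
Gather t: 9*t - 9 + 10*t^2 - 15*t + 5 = 10*t^2 - 6*t - 4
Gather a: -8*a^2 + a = -8*a^2 + a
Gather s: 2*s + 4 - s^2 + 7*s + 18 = -s^2 + 9*s + 22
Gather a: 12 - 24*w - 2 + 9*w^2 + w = 9*w^2 - 23*w + 10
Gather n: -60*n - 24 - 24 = -60*n - 48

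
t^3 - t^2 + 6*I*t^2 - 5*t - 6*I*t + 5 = (t - 1)*(t + I)*(t + 5*I)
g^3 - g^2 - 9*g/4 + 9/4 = (g - 3/2)*(g - 1)*(g + 3/2)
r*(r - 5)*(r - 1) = r^3 - 6*r^2 + 5*r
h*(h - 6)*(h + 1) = h^3 - 5*h^2 - 6*h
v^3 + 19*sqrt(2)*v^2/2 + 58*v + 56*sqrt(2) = (v + 2*sqrt(2))*(v + 7*sqrt(2)/2)*(v + 4*sqrt(2))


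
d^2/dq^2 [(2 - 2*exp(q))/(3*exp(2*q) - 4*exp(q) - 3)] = (-18*exp(4*q) + 48*exp(3*q) - 180*exp(2*q) + 128*exp(q) - 42)*exp(q)/(27*exp(6*q) - 108*exp(5*q) + 63*exp(4*q) + 152*exp(3*q) - 63*exp(2*q) - 108*exp(q) - 27)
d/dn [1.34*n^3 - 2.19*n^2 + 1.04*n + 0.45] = 4.02*n^2 - 4.38*n + 1.04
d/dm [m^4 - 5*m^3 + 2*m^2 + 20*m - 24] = 4*m^3 - 15*m^2 + 4*m + 20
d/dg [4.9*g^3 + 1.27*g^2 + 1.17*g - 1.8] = 14.7*g^2 + 2.54*g + 1.17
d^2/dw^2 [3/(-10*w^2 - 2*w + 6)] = 3*(25*w^2 + 5*w - (10*w + 1)^2 - 15)/(5*w^2 + w - 3)^3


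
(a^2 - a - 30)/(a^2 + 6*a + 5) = (a - 6)/(a + 1)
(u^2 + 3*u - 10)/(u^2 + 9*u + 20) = (u - 2)/(u + 4)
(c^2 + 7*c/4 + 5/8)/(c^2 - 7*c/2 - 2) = (c + 5/4)/(c - 4)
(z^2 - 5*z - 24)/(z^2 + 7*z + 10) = (z^2 - 5*z - 24)/(z^2 + 7*z + 10)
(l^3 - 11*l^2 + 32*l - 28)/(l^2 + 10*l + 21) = (l^3 - 11*l^2 + 32*l - 28)/(l^2 + 10*l + 21)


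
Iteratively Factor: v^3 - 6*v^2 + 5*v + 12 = (v - 4)*(v^2 - 2*v - 3) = (v - 4)*(v + 1)*(v - 3)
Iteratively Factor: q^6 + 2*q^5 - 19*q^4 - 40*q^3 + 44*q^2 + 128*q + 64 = (q + 1)*(q^5 + q^4 - 20*q^3 - 20*q^2 + 64*q + 64) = (q + 1)*(q + 4)*(q^4 - 3*q^3 - 8*q^2 + 12*q + 16) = (q - 4)*(q + 1)*(q + 4)*(q^3 + q^2 - 4*q - 4) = (q - 4)*(q + 1)*(q + 2)*(q + 4)*(q^2 - q - 2) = (q - 4)*(q - 2)*(q + 1)*(q + 2)*(q + 4)*(q + 1)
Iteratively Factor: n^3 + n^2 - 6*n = (n)*(n^2 + n - 6) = n*(n + 3)*(n - 2)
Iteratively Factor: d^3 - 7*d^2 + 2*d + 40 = (d - 5)*(d^2 - 2*d - 8) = (d - 5)*(d + 2)*(d - 4)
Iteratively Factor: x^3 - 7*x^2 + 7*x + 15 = (x - 5)*(x^2 - 2*x - 3) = (x - 5)*(x + 1)*(x - 3)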